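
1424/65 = 21 + 59/65 = 21.91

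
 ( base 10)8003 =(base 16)1F43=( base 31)8A5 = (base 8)17503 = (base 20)1003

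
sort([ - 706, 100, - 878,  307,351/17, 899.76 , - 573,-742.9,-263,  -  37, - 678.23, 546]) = [ - 878, - 742.9, - 706,-678.23,-573 ,- 263, - 37,351/17,100,307, 546,899.76]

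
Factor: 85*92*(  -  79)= -2^2*5^1*17^1 * 23^1*79^1= -617780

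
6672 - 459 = 6213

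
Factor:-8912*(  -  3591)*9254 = 2^5*3^3 * 7^2*19^1*557^1*661^1 = 296155687968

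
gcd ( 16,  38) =2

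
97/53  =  97/53= 1.83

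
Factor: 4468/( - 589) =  - 2^2 * 19^( - 1 )*31^( - 1 )*1117^1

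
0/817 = 0= 0.00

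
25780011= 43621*591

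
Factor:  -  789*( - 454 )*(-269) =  - 2^1*3^1*227^1  *  263^1*269^1 = -96357414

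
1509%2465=1509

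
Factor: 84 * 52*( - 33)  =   - 2^4 * 3^2 * 7^1*11^1*13^1 = - 144144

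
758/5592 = 379/2796 = 0.14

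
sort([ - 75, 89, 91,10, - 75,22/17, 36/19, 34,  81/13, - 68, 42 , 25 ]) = [ - 75, - 75, - 68, 22/17, 36/19, 81/13, 10, 25,34, 42,89,  91 ] 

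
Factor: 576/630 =32/35=2^5*5^( - 1 )*7^(  -  1 )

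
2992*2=5984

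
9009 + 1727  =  10736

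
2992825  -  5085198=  - 2092373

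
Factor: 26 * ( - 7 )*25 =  - 4550 = - 2^1*5^2*7^1*13^1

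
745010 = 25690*29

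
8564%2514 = 1022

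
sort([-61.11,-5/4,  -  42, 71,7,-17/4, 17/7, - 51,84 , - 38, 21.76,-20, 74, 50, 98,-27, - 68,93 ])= [ - 68,-61.11,-51 , - 42,-38 , - 27,-20 , -17/4, - 5/4, 17/7, 7 , 21.76,50,71,74, 84,  93, 98 ]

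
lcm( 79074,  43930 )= 395370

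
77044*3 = 231132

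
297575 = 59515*5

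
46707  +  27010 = 73717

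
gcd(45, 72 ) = 9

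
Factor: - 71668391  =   - 23^2*135479^1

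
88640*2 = 177280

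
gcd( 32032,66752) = 224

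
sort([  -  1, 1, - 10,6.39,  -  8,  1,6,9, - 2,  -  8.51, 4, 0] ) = [ -10, - 8.51, - 8,  -  2, - 1,0,1, 1, 4, 6, 6.39,9]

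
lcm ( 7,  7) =7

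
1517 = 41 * 37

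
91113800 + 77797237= 168911037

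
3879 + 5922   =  9801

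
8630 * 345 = 2977350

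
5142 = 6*857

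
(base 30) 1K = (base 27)1N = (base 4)302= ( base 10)50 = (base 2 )110010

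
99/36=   11/4 = 2.75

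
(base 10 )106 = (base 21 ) 51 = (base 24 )4a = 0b1101010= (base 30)3G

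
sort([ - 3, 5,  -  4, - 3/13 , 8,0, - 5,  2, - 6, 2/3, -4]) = [ - 6, - 5, - 4,-4,-3, - 3/13, 0, 2/3, 2 , 5,8 ] 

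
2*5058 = 10116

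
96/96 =1 = 1.00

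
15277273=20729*737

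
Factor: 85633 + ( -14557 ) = 2^2*3^1*5923^1 = 71076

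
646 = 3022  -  2376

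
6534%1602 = 126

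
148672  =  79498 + 69174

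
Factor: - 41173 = - 11^1 *19^1*197^1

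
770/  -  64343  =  - 770/64343=- 0.01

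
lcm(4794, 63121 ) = 378726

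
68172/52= 1311 = 1311.00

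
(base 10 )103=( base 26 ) 3P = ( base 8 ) 147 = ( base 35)2X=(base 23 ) 4b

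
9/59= 9/59 = 0.15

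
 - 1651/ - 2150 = 1651/2150 = 0.77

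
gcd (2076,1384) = 692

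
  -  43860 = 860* ( - 51) 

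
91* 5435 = 494585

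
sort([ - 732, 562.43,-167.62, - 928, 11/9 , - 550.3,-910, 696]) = [ - 928,  -  910, - 732,  -  550.3, -167.62, 11/9,562.43, 696 ]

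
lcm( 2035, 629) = 34595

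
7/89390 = 1/12770 = 0.00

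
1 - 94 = -93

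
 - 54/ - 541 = 54/541 = 0.10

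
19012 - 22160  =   - 3148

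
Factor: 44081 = 17^1 * 2593^1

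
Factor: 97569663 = 3^1*281^1*115741^1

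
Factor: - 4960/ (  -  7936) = 5/8 =2^( - 3) * 5^1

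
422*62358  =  26315076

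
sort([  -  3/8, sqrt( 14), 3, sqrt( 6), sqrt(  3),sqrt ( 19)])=[-3/8,  sqrt ( 3 ), sqrt( 6 ),3, sqrt (14 ), sqrt( 19 )]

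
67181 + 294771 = 361952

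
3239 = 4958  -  1719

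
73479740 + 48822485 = 122302225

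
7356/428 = 17 + 20/107 =17.19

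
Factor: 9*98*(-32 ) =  - 2^6 * 3^2*7^2 = -28224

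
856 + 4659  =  5515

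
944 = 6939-5995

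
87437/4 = 21859  +  1/4 = 21859.25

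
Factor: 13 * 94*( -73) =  -89206 = -2^1*13^1*47^1*73^1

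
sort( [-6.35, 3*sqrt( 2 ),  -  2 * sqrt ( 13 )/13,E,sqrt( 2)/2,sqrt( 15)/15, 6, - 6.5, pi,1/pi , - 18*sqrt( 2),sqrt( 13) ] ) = [- 18*sqrt(2), - 6.5, - 6.35, - 2*sqrt(13 ) /13,sqrt(15 ) /15,1/pi,sqrt( 2)/2,  E, pi,sqrt( 13 ),3*sqrt( 2), 6]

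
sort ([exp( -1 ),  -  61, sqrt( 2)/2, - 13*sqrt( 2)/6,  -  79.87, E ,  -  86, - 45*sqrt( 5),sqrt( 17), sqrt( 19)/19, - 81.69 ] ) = [- 45 * sqrt( 5 ), - 86,-81.69, - 79.87, - 61 ,-13*sqrt(2)/6,  sqrt( 19)/19,exp( -1 ), sqrt( 2) /2,  E,sqrt( 17) ]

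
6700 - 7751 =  - 1051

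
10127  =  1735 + 8392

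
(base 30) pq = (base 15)36b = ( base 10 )776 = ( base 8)1410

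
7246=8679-1433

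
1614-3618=-2004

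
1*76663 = 76663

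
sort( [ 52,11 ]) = [ 11,52 ]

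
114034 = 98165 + 15869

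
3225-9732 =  - 6507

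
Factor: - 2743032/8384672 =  - 2^( - 2)*3^1*17^( - 1) * 37^1*3089^1*15413^( - 1 ) = -  342879/1048084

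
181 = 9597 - 9416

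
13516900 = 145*93220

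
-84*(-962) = 80808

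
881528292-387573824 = 493954468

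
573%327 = 246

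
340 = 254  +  86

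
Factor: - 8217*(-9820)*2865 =231179543100 = 2^2*3^3 * 5^2*11^1*83^1 * 191^1 * 491^1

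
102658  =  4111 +98547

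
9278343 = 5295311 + 3983032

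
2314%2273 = 41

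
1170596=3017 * 388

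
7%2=1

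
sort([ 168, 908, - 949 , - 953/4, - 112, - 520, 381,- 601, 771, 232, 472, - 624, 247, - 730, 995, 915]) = [- 949,- 730,  -  624, -601, -520,-953/4, - 112, 168,  232 , 247, 381, 472, 771,908, 915,995] 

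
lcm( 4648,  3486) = 13944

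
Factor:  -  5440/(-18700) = 16/55 = 2^4*5^( - 1) * 11^( - 1 )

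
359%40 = 39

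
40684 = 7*5812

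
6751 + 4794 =11545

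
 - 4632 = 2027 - 6659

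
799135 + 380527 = 1179662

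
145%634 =145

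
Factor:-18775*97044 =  - 2^2*3^1*5^2*751^1  *8087^1 = - 1822001100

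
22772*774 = 17625528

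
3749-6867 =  - 3118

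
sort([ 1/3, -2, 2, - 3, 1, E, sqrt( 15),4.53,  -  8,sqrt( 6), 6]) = [ - 8,  -  3, - 2,1/3,1, 2, sqrt( 6 ), E, sqrt( 15), 4.53, 6]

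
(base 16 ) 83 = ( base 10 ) 131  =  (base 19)6H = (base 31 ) 47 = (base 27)4N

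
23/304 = 23/304= 0.08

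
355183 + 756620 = 1111803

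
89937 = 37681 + 52256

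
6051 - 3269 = 2782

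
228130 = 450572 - 222442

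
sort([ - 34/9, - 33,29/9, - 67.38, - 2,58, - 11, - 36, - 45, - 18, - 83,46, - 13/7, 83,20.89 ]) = [  -  83, - 67.38, -45, - 36, - 33,-18, - 11, - 34/9, - 2 ,-13/7 , 29/9,20.89,46,58, 83]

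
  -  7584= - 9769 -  - 2185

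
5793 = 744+5049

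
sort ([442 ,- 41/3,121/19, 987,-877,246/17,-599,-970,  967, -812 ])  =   [-970,- 877, - 812, - 599, - 41/3,121/19,246/17,442,967, 987]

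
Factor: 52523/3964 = 2^(-2 ) * 53^1 = 53/4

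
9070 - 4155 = 4915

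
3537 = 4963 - 1426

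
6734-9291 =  - 2557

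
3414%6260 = 3414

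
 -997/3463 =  - 997/3463 = -  0.29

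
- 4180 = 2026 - 6206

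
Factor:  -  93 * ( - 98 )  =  9114  =  2^1*3^1*7^2* 31^1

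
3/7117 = 3/7117 = 0.00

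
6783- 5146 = 1637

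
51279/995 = 51279/995 = 51.54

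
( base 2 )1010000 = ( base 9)88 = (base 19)44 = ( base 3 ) 2222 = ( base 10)80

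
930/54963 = 10/591 = 0.02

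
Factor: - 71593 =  - 71593^1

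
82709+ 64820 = 147529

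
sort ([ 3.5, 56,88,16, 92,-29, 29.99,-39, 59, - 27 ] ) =[-39, - 29,  -  27, 3.5, 16, 29.99,56 , 59, 88,92 ] 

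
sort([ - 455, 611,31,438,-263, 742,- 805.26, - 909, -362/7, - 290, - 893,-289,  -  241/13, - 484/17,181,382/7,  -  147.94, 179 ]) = [ - 909, - 893,-805.26,-455,-290, - 289,- 263, - 147.94 , - 362/7,- 484/17, - 241/13, 31,382/7,179 , 181,438,611,742]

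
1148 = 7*164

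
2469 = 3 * 823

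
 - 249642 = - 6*41607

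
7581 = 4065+3516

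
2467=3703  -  1236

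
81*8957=725517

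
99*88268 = 8738532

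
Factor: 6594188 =2^2*89^1*18523^1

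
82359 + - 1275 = 81084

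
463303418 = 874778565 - 411475147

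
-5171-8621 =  -13792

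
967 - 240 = 727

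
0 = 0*44035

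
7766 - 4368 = 3398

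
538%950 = 538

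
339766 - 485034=  -  145268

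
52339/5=10467 + 4/5 =10467.80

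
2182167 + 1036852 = 3219019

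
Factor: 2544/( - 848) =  - 3 = - 3^1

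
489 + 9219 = 9708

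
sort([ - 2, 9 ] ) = [ - 2,9]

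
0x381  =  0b1110000001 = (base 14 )481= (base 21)20F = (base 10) 897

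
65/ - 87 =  - 1 +22/87 = -0.75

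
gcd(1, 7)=1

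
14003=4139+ 9864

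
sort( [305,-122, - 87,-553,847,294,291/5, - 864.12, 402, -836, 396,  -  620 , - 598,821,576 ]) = [-864.12, - 836, - 620, - 598, - 553,-122, - 87,291/5,294, 305,  396,402,576,821,  847] 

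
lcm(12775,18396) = 459900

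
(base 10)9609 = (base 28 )c75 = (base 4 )2112021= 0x2589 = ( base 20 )1409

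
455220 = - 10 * ( - 45522) 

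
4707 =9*523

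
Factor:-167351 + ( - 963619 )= - 2^1*3^1*5^1 * 37699^1 = - 1130970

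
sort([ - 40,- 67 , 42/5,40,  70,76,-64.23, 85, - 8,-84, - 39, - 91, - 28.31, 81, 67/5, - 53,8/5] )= [ - 91, - 84 ,-67, - 64.23,-53  ,-40,-39, - 28.31,-8, 8/5, 42/5, 67/5, 40, 70, 76, 81, 85]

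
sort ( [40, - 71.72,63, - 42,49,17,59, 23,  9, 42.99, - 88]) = [ - 88, - 71.72 ,-42, 9, 17,23,  40, 42.99, 49,59, 63]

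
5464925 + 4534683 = 9999608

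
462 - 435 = 27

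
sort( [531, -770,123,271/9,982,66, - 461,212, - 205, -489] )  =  [ - 770, - 489, - 461, - 205,271/9,66,123,212 , 531 , 982] 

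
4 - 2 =2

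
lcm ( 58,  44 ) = 1276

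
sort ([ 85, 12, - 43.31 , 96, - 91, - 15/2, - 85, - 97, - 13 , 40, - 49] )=[ -97, - 91, - 85, -49 ,-43.31, - 13, - 15/2,12,40,85,96]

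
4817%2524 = 2293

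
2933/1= 2933 = 2933.00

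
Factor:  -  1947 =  - 3^1 * 11^1*59^1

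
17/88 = 17/88 = 0.19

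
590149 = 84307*7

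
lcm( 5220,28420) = 255780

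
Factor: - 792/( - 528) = 3/2 = 2^( - 1)* 3^1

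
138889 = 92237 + 46652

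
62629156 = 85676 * 731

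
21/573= 7/191 = 0.04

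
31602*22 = 695244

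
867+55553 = 56420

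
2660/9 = 295 + 5/9 = 295.56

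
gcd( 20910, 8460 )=30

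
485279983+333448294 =818728277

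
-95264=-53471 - 41793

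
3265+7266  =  10531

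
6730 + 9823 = 16553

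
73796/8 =18449/2 = 9224.50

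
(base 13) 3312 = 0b1101111001001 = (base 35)5s8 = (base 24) c89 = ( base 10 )7113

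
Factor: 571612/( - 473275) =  - 2^2*5^(-2)* 11^( -1)*1721^(  -  1)*142903^1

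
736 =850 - 114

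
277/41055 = 277/41055 = 0.01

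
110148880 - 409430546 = -299281666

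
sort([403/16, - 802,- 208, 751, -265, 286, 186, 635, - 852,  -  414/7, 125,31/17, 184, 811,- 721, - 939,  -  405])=[ - 939, - 852 ,-802, - 721, - 405, - 265, - 208 ,- 414/7, 31/17, 403/16, 125,184, 186, 286 , 635,751 , 811] 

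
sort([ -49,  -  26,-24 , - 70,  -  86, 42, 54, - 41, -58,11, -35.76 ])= [ - 86,-70,-58,-49, - 41,-35.76,  -  26, - 24, 11, 42,54]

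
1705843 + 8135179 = 9841022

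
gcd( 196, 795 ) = 1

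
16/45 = 16/45 = 0.36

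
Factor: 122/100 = 2^( - 1) * 5^( - 2)*61^1 = 61/50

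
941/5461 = 941/5461 = 0.17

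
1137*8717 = 9911229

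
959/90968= 7/664 = 0.01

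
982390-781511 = 200879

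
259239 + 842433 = 1101672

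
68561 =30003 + 38558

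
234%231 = 3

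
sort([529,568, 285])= [285,  529,568]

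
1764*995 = 1755180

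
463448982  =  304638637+158810345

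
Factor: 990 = 2^1*3^2*5^1 * 11^1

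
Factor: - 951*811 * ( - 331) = 255287391 = 3^1*317^1*331^1 * 811^1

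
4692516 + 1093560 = 5786076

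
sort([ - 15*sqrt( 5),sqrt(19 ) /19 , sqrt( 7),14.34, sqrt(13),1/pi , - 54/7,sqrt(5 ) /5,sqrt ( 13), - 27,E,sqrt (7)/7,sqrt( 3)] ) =[ - 15*sqrt(5),-27,- 54/7,sqrt( 19 ) /19,1/pi, sqrt ( 7)/7, sqrt( 5 ) /5,sqrt( 3 ), sqrt( 7),E, sqrt( 13),  sqrt(13),14.34]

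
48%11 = 4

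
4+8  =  12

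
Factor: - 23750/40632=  - 11875/20316 = - 2^( - 2)*3^( - 1 )*5^4*19^1*1693^(- 1) 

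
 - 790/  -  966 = 395/483 = 0.82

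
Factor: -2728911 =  - 3^1*909637^1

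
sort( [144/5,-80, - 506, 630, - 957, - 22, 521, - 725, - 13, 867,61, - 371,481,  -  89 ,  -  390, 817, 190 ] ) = [ - 957,  -  725, - 506, - 390,- 371, - 89,  -  80, - 22,-13,144/5, 61,190,481,521, 630,817, 867]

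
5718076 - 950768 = 4767308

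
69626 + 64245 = 133871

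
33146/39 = 33146/39 = 849.90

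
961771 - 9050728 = -8088957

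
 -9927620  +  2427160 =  - 7500460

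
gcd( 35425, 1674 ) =1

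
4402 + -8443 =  - 4041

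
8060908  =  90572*89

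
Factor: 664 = 2^3 * 83^1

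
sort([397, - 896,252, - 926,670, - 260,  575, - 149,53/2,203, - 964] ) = [ - 964, - 926, - 896,-260 , - 149,53/2 , 203,252,397,  575,670]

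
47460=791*60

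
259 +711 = 970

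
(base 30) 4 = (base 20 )4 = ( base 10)4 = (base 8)4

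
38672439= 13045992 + 25626447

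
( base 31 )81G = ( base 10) 7735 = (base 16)1E37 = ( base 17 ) 19d0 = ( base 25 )c9a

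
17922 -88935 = - 71013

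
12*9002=108024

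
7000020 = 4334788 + 2665232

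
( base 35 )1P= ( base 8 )74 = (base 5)220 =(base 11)55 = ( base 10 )60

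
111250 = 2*55625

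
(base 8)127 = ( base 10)87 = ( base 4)1113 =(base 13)69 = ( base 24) 3f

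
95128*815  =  77529320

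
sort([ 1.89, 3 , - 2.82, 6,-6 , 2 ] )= [  -  6,-2.82,1.89, 2,3, 6 ]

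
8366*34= 284444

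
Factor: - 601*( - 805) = 483805 = 5^1*7^1*23^1*601^1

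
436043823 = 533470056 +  - 97426233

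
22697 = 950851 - 928154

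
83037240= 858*96780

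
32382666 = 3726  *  8691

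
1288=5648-4360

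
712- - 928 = 1640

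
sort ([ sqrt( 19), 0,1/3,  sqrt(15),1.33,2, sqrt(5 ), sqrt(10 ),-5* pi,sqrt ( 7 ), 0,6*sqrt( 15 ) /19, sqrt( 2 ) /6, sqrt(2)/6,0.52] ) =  [ - 5 * pi,0,0, sqrt(2) /6,sqrt(2)/6,1/3,0.52, 6* sqrt( 15) /19,1.33, 2,sqrt(5 ),sqrt(7),sqrt(10 ), sqrt( 15),sqrt (19) ] 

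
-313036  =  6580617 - 6893653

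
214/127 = 214/127 = 1.69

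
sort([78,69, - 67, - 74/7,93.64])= [- 67, - 74/7,69,78,93.64] 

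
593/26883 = 593/26883 = 0.02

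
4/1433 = 4/1433 = 0.00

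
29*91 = 2639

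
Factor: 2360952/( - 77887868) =-590238/19471967 = -2^1*3^2*11^2 * 107^(-1 )*271^1*181981^ ( - 1)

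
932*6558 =6112056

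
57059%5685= 209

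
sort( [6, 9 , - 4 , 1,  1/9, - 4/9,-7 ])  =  [ - 7, - 4,-4/9,1/9,1,6, 9 ] 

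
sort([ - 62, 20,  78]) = [ - 62, 20 , 78 ]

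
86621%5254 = 2557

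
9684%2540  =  2064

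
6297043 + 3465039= 9762082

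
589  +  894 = 1483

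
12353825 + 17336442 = 29690267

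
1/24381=1/24381 = 0.00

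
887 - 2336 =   -  1449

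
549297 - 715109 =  - 165812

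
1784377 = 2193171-408794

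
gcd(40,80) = 40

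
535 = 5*107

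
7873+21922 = 29795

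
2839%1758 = 1081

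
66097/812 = 66097/812 = 81.40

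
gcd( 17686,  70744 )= 17686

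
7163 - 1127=6036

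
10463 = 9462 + 1001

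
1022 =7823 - 6801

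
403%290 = 113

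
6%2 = 0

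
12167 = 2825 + 9342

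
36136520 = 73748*490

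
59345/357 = 59345/357 =166.23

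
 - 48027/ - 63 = 2287/3 = 762.33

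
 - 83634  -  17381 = - 101015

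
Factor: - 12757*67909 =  - 866315113= - 59^1*1151^1*12757^1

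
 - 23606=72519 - 96125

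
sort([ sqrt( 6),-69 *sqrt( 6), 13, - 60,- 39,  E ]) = [ - 69*sqrt( 6),-60 ,-39, sqrt( 6 ),E,  13 ] 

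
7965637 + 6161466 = 14127103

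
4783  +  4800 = 9583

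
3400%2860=540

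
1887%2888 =1887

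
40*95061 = 3802440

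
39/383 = 39/383 = 0.10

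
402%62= 30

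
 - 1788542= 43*(- 41594) 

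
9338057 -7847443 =1490614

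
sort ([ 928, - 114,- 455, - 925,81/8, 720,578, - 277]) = [ - 925, -455, - 277, - 114, 81/8, 578, 720, 928]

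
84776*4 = 339104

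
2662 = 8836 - 6174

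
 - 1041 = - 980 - 61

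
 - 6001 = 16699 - 22700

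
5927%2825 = 277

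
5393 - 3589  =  1804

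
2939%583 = 24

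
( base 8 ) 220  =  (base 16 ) 90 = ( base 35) 44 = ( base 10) 144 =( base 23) 66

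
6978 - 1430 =5548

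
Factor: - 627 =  - 3^1 * 11^1*19^1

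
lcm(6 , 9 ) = 18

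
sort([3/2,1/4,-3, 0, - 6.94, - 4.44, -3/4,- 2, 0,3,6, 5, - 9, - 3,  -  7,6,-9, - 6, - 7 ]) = [-9,- 9,-7, - 7, - 6.94, - 6, - 4.44, - 3, - 3 , - 2, - 3/4, 0,0,1/4, 3/2, 3,5,  6, 6 ]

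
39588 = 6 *6598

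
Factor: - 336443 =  - 31^1*10853^1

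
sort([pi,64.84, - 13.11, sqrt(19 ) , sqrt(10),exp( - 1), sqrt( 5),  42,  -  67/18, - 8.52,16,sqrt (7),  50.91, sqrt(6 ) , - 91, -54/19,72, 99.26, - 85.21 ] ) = [ - 91, - 85.21, - 13.11,-8.52 , - 67/18, - 54/19 , exp ( - 1 ), sqrt( 5),sqrt(6),sqrt(7) , pi,sqrt( 10) , sqrt( 19 ), 16, 42, 50.91,64.84,72, 99.26 ] 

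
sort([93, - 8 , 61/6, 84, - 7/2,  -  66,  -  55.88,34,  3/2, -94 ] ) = [ - 94, - 66, -55.88,-8 , - 7/2,  3/2, 61/6, 34 , 84,93 ] 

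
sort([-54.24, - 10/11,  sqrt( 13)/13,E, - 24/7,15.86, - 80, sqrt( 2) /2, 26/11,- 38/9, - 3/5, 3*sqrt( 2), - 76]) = [  -  80, - 76 , - 54.24, - 38/9 , - 24/7, - 10/11, - 3/5, sqrt(13)/13, sqrt ( 2)/2, 26/11,E, 3*sqrt(2),  15.86] 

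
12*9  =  108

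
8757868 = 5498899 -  - 3258969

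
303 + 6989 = 7292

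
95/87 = 95/87 = 1.09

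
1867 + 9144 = 11011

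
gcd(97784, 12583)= 1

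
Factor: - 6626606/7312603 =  - 2^1 * 7^1*127^1*2309^( - 1)*3167^( - 1)*3727^1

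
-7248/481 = -16+448/481 = -  15.07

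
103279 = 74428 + 28851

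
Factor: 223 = 223^1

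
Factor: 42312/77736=43/79 = 43^1 * 79^( - 1)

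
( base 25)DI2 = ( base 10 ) 8577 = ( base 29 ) A5M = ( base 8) 20601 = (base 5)233302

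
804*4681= 3763524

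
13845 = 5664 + 8181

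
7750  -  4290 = 3460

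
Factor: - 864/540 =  - 8/5 = - 2^3*5^( - 1)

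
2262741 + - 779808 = 1482933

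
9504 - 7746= 1758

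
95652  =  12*7971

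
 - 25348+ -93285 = - 118633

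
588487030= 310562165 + 277924865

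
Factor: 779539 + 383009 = 2^2*3^2*43^1*751^1 = 1162548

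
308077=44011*7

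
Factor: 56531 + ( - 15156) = 41375= 5^3*331^1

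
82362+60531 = 142893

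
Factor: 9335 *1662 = 15514770= 2^1 * 3^1*5^1*277^1*1867^1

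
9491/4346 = 2  +  799/4346 = 2.18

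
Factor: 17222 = 2^1 *79^1*109^1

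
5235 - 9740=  - 4505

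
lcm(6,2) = 6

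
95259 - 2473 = 92786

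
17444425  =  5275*3307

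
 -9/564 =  -1+185/188=-  0.02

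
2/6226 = 1/3113=0.00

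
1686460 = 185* 9116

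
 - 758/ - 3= 758/3 = 252.67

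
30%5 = 0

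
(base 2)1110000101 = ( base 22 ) 1il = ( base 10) 901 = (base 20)251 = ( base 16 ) 385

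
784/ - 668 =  - 2 + 138/167 = -1.17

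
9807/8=1225  +  7/8 = 1225.88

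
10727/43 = 249  +  20/43 = 249.47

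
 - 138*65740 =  - 9072120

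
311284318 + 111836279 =423120597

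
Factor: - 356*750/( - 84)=22250/7 =2^1*5^3*7^( - 1)*89^1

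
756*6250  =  4725000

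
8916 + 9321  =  18237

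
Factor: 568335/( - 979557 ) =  - 5^1*17^( - 1) * 19207^( - 1)*37889^1 = -189445/326519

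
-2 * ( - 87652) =175304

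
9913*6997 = 69361261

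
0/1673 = 0=0.00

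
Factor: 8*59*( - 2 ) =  - 944 = - 2^4*59^1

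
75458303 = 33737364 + 41720939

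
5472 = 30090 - 24618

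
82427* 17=1401259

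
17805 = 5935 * 3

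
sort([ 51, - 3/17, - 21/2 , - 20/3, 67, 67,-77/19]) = [-21/2, - 20/3,- 77/19,- 3/17,51, 67,67]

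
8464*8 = 67712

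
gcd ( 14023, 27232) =37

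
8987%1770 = 137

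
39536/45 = 878+26/45 = 878.58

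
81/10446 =27/3482 = 0.01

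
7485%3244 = 997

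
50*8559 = 427950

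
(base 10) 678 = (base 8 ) 1246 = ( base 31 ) lr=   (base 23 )16B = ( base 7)1656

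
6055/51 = 118+37/51 = 118.73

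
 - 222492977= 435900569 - 658393546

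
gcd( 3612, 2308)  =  4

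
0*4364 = 0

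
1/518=1/518 =0.00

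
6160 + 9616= 15776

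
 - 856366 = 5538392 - 6394758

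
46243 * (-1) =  - 46243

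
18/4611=6/1537 = 0.00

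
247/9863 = 247/9863 =0.03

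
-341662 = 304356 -646018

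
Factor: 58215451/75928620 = 2^( - 2 )*3^(  -  1)*5^( -1) *7^1*1265477^( - 1 )*8316493^1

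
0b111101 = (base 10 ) 61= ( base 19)34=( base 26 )29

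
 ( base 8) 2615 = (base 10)1421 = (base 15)64B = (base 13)854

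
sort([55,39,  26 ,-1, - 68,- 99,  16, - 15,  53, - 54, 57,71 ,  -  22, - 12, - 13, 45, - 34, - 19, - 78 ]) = [-99, - 78,  -  68, - 54, -34  ,  -  22  , - 19, - 15,-13, - 12,-1,16, 26,39, 45,  53, 55, 57,71 ]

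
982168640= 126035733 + 856132907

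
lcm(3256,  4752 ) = 175824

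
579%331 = 248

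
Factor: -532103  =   - 11^1*13^1 *61^2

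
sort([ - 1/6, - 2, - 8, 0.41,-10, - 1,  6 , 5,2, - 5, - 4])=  [ - 10, - 8, - 5,  -  4,-2, - 1, - 1/6,0.41,2, 5,6]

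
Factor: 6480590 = 2^1*5^1*648059^1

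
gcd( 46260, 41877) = 9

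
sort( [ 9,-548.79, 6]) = [ - 548.79,  6, 9] 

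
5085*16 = 81360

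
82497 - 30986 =51511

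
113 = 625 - 512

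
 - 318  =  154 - 472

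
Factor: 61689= 3^1 * 20563^1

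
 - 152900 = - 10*15290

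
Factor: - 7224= - 2^3*3^1*7^1 * 43^1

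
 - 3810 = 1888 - 5698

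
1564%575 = 414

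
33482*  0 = 0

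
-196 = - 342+146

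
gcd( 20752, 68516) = 4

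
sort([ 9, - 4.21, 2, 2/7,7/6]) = [ - 4.21,2/7,  7/6, 2, 9]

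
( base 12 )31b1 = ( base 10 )5461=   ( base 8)12525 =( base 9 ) 7437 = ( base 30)621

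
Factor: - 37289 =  - 7^2*761^1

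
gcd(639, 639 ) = 639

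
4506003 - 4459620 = 46383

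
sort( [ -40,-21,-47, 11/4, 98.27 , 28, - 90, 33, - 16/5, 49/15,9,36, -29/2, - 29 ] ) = [ - 90, - 47,-40, - 29, - 21,  -  29/2,-16/5, 11/4 , 49/15,9, 28,33, 36, 98.27] 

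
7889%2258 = 1115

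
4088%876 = 584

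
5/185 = 1/37=0.03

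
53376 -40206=13170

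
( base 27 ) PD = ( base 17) 268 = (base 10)688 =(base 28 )og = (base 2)1010110000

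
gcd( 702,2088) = 18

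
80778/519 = 155 + 111/173 = 155.64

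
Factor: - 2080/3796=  - 40/73= - 2^3*5^1*73^( - 1)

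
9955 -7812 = 2143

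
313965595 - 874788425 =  - 560822830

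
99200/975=3968/39 = 101.74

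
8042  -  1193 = 6849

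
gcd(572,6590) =2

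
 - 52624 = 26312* ( - 2)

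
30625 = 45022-14397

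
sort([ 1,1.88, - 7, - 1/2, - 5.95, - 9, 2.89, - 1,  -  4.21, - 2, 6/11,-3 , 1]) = [ -9, - 7, - 5.95, -4.21, -3 , - 2, - 1, - 1/2, 6/11 , 1,1,1.88,  2.89 ]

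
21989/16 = 21989/16=1374.31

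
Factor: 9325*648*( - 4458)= - 26937910800 =- 2^4 * 3^5*5^2*373^1*743^1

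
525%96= 45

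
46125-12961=33164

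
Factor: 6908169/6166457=3^1*11^( - 1 )*37^(-1) * 67^1*109^(- 1)*139^( - 1) * 34369^1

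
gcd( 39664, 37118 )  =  134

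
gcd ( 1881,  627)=627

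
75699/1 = 75699  =  75699.00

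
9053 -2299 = 6754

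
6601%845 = 686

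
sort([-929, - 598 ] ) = [ - 929,-598]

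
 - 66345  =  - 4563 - 61782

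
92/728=23/182 = 0.13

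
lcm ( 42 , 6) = 42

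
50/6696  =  25/3348 = 0.01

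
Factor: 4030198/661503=2^1*3^( - 1)*9587^( - 1 )*87613^1 = 175226/28761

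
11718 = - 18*(- 651)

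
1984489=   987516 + 996973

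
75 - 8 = 67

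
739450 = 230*3215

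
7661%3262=1137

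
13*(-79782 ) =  - 1037166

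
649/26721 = 649/26721 = 0.02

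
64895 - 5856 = 59039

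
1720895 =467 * 3685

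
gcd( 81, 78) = 3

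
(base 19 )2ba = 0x3ad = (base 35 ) QV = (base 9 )1255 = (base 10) 941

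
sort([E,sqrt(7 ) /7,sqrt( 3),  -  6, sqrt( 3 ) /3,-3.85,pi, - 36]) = [-36, - 6, - 3.85, sqrt( 7) /7, sqrt(3) /3, sqrt(3) , E, pi ] 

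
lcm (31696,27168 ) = 190176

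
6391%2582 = 1227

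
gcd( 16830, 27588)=66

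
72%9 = 0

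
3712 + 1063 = 4775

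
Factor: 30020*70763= 2124305260 = 2^2*5^1*7^1*11^1*19^1*79^1 * 919^1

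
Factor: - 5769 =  - 3^2* 641^1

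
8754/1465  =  8754/1465 = 5.98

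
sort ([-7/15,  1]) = [-7/15, 1 ] 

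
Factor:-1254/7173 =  - 418/2391 = - 2^1*3^ ( -1 )*11^1*19^1*797^( - 1 ) 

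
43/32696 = 43/32696 = 0.00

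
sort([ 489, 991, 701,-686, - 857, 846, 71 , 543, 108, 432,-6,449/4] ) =[ -857, - 686, - 6,71,108,449/4, 432, 489, 543,701,846,991 ]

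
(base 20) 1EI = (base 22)19G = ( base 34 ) ki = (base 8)1272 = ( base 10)698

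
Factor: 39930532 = 2^2*1063^1 * 9391^1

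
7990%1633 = 1458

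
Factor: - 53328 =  - 2^4 * 3^1 * 11^1 * 101^1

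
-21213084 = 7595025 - 28808109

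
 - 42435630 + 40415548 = - 2020082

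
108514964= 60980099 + 47534865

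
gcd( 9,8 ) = 1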